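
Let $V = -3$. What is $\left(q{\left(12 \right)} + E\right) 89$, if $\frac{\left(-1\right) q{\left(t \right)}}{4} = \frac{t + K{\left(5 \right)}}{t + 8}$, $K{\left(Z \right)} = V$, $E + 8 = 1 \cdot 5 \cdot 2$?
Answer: $\frac{89}{5} \approx 17.8$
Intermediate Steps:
$E = 2$ ($E = -8 + 1 \cdot 5 \cdot 2 = -8 + 5 \cdot 2 = -8 + 10 = 2$)
$K{\left(Z \right)} = -3$
$q{\left(t \right)} = - \frac{4 \left(-3 + t\right)}{8 + t}$ ($q{\left(t \right)} = - 4 \frac{t - 3}{t + 8} = - 4 \frac{-3 + t}{8 + t} = - \frac{4 \left(-3 + t\right)}{8 + t}$)
$\left(q{\left(12 \right)} + E\right) 89 = \left(\frac{4 \left(3 - 12\right)}{8 + 12} + 2\right) 89 = \left(\frac{4 \left(3 - 12\right)}{20} + 2\right) 89 = \left(4 \cdot \frac{1}{20} \left(-9\right) + 2\right) 89 = \left(- \frac{9}{5} + 2\right) 89 = \frac{1}{5} \cdot 89 = \frac{89}{5}$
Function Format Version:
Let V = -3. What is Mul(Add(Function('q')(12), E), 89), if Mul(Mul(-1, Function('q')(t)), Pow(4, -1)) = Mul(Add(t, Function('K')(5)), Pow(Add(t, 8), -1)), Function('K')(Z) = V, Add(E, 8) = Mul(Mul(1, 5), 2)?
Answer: Rational(89, 5) ≈ 17.800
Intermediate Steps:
E = 2 (E = Add(-8, Mul(Mul(1, 5), 2)) = Add(-8, Mul(5, 2)) = Add(-8, 10) = 2)
Function('K')(Z) = -3
Function('q')(t) = Mul(-4, Pow(Add(8, t), -1), Add(-3, t)) (Function('q')(t) = Mul(-4, Mul(Add(t, -3), Pow(Add(t, 8), -1))) = Mul(-4, Mul(Add(-3, t), Pow(Add(8, t), -1))) = Mul(-4, Mul(Pow(Add(8, t), -1), Add(-3, t))) = Mul(-4, Pow(Add(8, t), -1), Add(-3, t)))
Mul(Add(Function('q')(12), E), 89) = Mul(Add(Mul(4, Pow(Add(8, 12), -1), Add(3, Mul(-1, 12))), 2), 89) = Mul(Add(Mul(4, Pow(20, -1), Add(3, -12)), 2), 89) = Mul(Add(Mul(4, Rational(1, 20), -9), 2), 89) = Mul(Add(Rational(-9, 5), 2), 89) = Mul(Rational(1, 5), 89) = Rational(89, 5)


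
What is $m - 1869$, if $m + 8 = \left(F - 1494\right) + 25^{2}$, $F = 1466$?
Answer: $-1280$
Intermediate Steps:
$m = 589$ ($m = -8 + \left(\left(1466 - 1494\right) + 25^{2}\right) = -8 + \left(-28 + 625\right) = -8 + 597 = 589$)
$m - 1869 = 589 - 1869 = -1280$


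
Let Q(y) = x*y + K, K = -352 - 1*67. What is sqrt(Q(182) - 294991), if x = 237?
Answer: 2*I*sqrt(63069) ≈ 502.27*I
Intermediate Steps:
K = -419 (K = -352 - 67 = -419)
Q(y) = -419 + 237*y (Q(y) = 237*y - 419 = -419 + 237*y)
sqrt(Q(182) - 294991) = sqrt((-419 + 237*182) - 294991) = sqrt((-419 + 43134) - 294991) = sqrt(42715 - 294991) = sqrt(-252276) = 2*I*sqrt(63069)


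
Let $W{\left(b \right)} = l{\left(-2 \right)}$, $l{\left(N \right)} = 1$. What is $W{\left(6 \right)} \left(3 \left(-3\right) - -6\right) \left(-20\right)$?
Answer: $60$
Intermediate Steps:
$W{\left(b \right)} = 1$
$W{\left(6 \right)} \left(3 \left(-3\right) - -6\right) \left(-20\right) = 1 \left(3 \left(-3\right) - -6\right) \left(-20\right) = 1 \left(-9 + 6\right) \left(-20\right) = 1 \left(-3\right) \left(-20\right) = \left(-3\right) \left(-20\right) = 60$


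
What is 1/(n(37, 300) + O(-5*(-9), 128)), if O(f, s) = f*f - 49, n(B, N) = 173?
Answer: 1/2149 ≈ 0.00046533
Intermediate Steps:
O(f, s) = -49 + f**2 (O(f, s) = f**2 - 49 = -49 + f**2)
1/(n(37, 300) + O(-5*(-9), 128)) = 1/(173 + (-49 + (-5*(-9))**2)) = 1/(173 + (-49 + 45**2)) = 1/(173 + (-49 + 2025)) = 1/(173 + 1976) = 1/2149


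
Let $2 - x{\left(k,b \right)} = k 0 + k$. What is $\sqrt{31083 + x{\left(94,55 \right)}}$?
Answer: $\sqrt{30991} \approx 176.04$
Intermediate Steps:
$x{\left(k,b \right)} = 2 - k$ ($x{\left(k,b \right)} = 2 - \left(k 0 + k\right) = 2 - \left(0 + k\right) = 2 - k$)
$\sqrt{31083 + x{\left(94,55 \right)}} = \sqrt{31083 + \left(2 - 94\right)} = \sqrt{31083 - 92} = \sqrt{30991}$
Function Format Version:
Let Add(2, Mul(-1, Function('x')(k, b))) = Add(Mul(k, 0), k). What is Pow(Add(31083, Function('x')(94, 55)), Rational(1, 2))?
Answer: Pow(30991, Rational(1, 2)) ≈ 176.04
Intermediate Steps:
Function('x')(k, b) = Add(2, Mul(-1, k)) (Function('x')(k, b) = Add(2, Mul(-1, Add(Mul(k, 0), k))) = Add(2, Mul(-1, Add(0, k))) = Add(2, Mul(-1, k)))
Pow(Add(31083, Function('x')(94, 55)), Rational(1, 2)) = Pow(Add(31083, Add(2, Mul(-1, 94))), Rational(1, 2)) = Pow(Add(31083, Add(2, -94)), Rational(1, 2)) = Pow(Add(31083, -92), Rational(1, 2)) = Pow(30991, Rational(1, 2))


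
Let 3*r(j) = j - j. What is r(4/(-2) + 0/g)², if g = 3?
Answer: 0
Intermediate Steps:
r(j) = 0 (r(j) = (j - j)/3 = (⅓)*0 = 0)
r(4/(-2) + 0/g)² = 0² = 0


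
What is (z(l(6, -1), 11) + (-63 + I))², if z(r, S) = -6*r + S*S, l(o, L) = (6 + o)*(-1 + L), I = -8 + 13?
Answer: 42849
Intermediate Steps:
I = 5
l(o, L) = (-1 + L)*(6 + o)
z(r, S) = S² - 6*r (z(r, S) = -6*r + S² = S² - 6*r)
(z(l(6, -1), 11) + (-63 + I))² = ((11² - 6*(-6 - 1*6 + 6*(-1) - 1*6)) + (-63 + 5))² = ((121 - 6*(-6 - 6 - 6 - 6)) - 58)² = ((121 - 6*(-24)) - 58)² = ((121 + 144) - 58)² = (265 - 58)² = 207² = 42849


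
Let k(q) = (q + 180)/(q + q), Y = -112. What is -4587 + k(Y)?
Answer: -256889/56 ≈ -4587.3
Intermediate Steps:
k(q) = (180 + q)/(2*q) (k(q) = (180 + q)/((2*q)) = (180 + q)*(1/(2*q)) = (180 + q)/(2*q))
-4587 + k(Y) = -4587 + (½)*(180 - 112)/(-112) = -4587 + (½)*(-1/112)*68 = -4587 - 17/56 = -256889/56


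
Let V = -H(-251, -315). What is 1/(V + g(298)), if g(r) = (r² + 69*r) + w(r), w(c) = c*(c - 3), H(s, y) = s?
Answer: 1/197527 ≈ 5.0626e-6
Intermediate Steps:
w(c) = c*(-3 + c)
g(r) = r² + 69*r + r*(-3 + r) (g(r) = (r² + 69*r) + r*(-3 + r) = r² + 69*r + r*(-3 + r))
V = 251 (V = -1*(-251) = 251)
1/(V + g(298)) = 1/(251 + 2*298*(33 + 298)) = 1/(251 + 2*298*331) = 1/(251 + 197276) = 1/197527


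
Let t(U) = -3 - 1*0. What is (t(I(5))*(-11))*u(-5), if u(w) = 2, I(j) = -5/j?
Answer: 66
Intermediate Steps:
t(U) = -3 (t(U) = -3 + 0 = -3)
(t(I(5))*(-11))*u(-5) = -3*(-11)*2 = 33*2 = 66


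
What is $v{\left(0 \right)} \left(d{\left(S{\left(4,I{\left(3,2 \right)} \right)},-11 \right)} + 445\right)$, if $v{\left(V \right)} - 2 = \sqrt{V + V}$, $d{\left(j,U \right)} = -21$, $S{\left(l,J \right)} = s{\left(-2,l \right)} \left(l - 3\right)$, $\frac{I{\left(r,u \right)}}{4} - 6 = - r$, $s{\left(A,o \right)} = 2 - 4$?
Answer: $848$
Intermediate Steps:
$s{\left(A,o \right)} = -2$ ($s{\left(A,o \right)} = 2 - 4 = -2$)
$I{\left(r,u \right)} = 24 - 4 r$ ($I{\left(r,u \right)} = 24 + 4 \left(- r\right) = 24 - 4 r$)
$S{\left(l,J \right)} = 6 - 2 l$ ($S{\left(l,J \right)} = - 2 \left(l - 3\right) = - 2 \left(-3 + l\right) = 6 - 2 l$)
$v{\left(V \right)} = 2 + \sqrt{2} \sqrt{V}$ ($v{\left(V \right)} = 2 + \sqrt{V + V} = 2 + \sqrt{2 V} = 2 + \sqrt{2} \sqrt{V}$)
$v{\left(0 \right)} \left(d{\left(S{\left(4,I{\left(3,2 \right)} \right)},-11 \right)} + 445\right) = \left(2 + \sqrt{2} \sqrt{0}\right) \left(-21 + 445\right) = \left(2 + \sqrt{2} \cdot 0\right) 424 = \left(2 + 0\right) 424 = 2 \cdot 424 = 848$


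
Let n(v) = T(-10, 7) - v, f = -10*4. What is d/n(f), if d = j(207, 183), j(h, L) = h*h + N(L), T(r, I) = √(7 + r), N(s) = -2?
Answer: 244840/229 - 6121*I*√3/229 ≈ 1069.2 - 46.296*I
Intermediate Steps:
f = -40
j(h, L) = -2 + h² (j(h, L) = h*h - 2 = h² - 2 = -2 + h²)
n(v) = -v + I*√3 (n(v) = √(7 - 10) - v = √(-3) - v = I*√3 - v = -v + I*√3)
d = 42847 (d = -2 + 207² = -2 + 42849 = 42847)
d/n(f) = 42847/(-1*(-40) + I*√3) = 42847/(40 + I*√3)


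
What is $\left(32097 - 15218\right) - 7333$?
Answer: $9546$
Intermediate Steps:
$\left(32097 - 15218\right) - 7333 = 16879 - 7333 = 9546$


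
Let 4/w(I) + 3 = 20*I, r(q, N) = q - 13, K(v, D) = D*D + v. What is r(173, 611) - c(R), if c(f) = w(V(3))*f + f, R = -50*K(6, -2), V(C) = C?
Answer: 39620/57 ≈ 695.09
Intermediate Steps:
K(v, D) = v + D**2 (K(v, D) = D**2 + v = v + D**2)
r(q, N) = -13 + q
w(I) = 4/(-3 + 20*I)
R = -500 (R = -50*(6 + (-2)**2) = -50*(6 + 4) = -50*10 = -500)
c(f) = 61*f/57 (c(f) = (4/(-3 + 20*3))*f + f = (4/(-3 + 60))*f + f = (4/57)*f + f = (4*(1/57))*f + f = 4*f/57 + f = 61*f/57)
r(173, 611) - c(R) = (-13 + 173) - 61*(-500)/57 = 160 - 1*(-30500/57) = 160 + 30500/57 = 39620/57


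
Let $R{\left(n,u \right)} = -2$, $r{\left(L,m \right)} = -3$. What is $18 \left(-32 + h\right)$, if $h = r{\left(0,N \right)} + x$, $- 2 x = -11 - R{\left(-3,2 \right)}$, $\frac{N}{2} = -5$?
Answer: $-549$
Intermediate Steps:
$N = -10$ ($N = 2 \left(-5\right) = -10$)
$x = \frac{9}{2}$ ($x = - \frac{-11 - -2}{2} = - \frac{-11 + 2}{2} = \left(- \frac{1}{2}\right) \left(-9\right) = \frac{9}{2} \approx 4.5$)
$h = \frac{3}{2}$ ($h = -3 + \frac{9}{2} = \frac{3}{2} \approx 1.5$)
$18 \left(-32 + h\right) = 18 \left(-32 + \frac{3}{2}\right) = 18 \left(- \frac{61}{2}\right) = -549$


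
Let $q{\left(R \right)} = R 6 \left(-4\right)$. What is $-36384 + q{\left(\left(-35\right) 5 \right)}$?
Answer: $-32184$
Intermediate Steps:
$q{\left(R \right)} = - 24 R$ ($q{\left(R \right)} = 6 R \left(-4\right) = - 24 R$)
$-36384 + q{\left(\left(-35\right) 5 \right)} = -36384 - 24 \left(\left(-35\right) 5\right) = -36384 - -4200 = -36384 + 4200 = -32184$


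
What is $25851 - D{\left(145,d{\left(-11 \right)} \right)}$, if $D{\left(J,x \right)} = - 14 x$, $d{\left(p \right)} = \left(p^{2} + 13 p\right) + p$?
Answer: $25389$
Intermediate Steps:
$d{\left(p \right)} = p^{2} + 14 p$
$25851 - D{\left(145,d{\left(-11 \right)} \right)} = 25851 - - 14 \left(- 11 \left(14 - 11\right)\right) = 25851 - - 14 \left(\left(-11\right) 3\right) = 25851 - \left(-14\right) \left(-33\right) = 25851 - 462 = 25389$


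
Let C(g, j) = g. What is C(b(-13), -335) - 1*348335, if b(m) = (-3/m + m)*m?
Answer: -348169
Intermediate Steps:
b(m) = m*(m - 3/m) (b(m) = (m - 3/m)*m = m*(m - 3/m))
C(b(-13), -335) - 1*348335 = (-3 + (-13)²) - 1*348335 = (-3 + 169) - 348335 = 166 - 348335 = -348169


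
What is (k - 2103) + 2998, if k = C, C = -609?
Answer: 286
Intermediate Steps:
k = -609
(k - 2103) + 2998 = (-609 - 2103) + 2998 = -2712 + 2998 = 286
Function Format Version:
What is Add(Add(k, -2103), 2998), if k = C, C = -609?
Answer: 286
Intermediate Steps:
k = -609
Add(Add(k, -2103), 2998) = Add(Add(-609, -2103), 2998) = Add(-2712, 2998) = 286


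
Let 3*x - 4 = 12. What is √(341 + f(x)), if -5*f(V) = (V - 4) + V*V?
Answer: √75385/15 ≈ 18.304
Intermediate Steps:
x = 16/3 (x = 4/3 + (⅓)*12 = 4/3 + 4 = 16/3 ≈ 5.3333)
f(V) = ⅘ - V/5 - V²/5 (f(V) = -((V - 4) + V*V)/5 = -((-4 + V) + V²)/5 = -(-4 + V + V²)/5 = ⅘ - V/5 - V²/5)
√(341 + f(x)) = √(341 + (⅘ - ⅕*16/3 - (16/3)²/5)) = √(341 + (⅘ - 16/15 - ⅕*256/9)) = √(341 + (⅘ - 16/15 - 256/45)) = √(341 - 268/45) = √(15077/45) = √75385/15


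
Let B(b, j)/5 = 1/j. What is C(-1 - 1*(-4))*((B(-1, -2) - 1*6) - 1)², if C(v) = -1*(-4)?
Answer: 361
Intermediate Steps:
B(b, j) = 5/j
C(v) = 4
C(-1 - 1*(-4))*((B(-1, -2) - 1*6) - 1)² = 4*((5/(-2) - 1*6) - 1)² = 4*((5*(-½) - 6) - 1)² = 4*((-5/2 - 6) - 1)² = 4*(-17/2 - 1)² = 4*(-19/2)² = 4*(361/4) = 361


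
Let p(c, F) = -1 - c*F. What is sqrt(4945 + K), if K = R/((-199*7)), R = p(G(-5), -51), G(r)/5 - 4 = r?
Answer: sqrt(9595876913)/1393 ≈ 70.322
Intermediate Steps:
G(r) = 20 + 5*r
p(c, F) = -1 - F*c
R = -256 (R = -1 - 1*(-51)*(20 + 5*(-5)) = -1 - 1*(-51)*(20 - 25) = -1 - 1*(-51)*(-5) = -1 - 255 = -256)
K = 256/1393 (K = -256/((-199*7)) = -256/(-1393) = -256*(-1/1393) = 256/1393 ≈ 0.18378)
sqrt(4945 + K) = sqrt(4945 + 256/1393) = sqrt(6888641/1393) = sqrt(9595876913)/1393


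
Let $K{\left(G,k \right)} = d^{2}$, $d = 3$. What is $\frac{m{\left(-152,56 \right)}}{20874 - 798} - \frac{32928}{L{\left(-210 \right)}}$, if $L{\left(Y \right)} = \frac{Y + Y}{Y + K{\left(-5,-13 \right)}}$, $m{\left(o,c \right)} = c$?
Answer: $- \frac{56493854}{3585} \approx -15758.0$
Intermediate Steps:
$K{\left(G,k \right)} = 9$ ($K{\left(G,k \right)} = 3^{2} = 9$)
$L{\left(Y \right)} = \frac{2 Y}{9 + Y}$ ($L{\left(Y \right)} = \frac{Y + Y}{Y + 9} = \frac{2 Y}{9 + Y}$)
$\frac{m{\left(-152,56 \right)}}{20874 - 798} - \frac{32928}{L{\left(-210 \right)}} = \frac{56}{20874 - 798} - \frac{32928}{2 \left(-210\right) \frac{1}{9 - 210}} = \frac{56}{20874 - 798} - \frac{32928}{2 \left(-210\right) \frac{1}{-201}} = \frac{56}{20076} - \frac{32928}{2 \left(-210\right) \left(- \frac{1}{201}\right)} = 56 \cdot \frac{1}{20076} - \frac{32928}{\frac{140}{67}} = \frac{2}{717} - \frac{78792}{5} = - \frac{56493854}{3585}$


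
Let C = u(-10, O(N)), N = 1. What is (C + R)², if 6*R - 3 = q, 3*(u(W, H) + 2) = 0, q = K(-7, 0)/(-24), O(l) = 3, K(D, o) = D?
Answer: 43681/20736 ≈ 2.1065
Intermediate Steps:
q = 7/24 (q = -7/(-24) = -7*(-1/24) = 7/24 ≈ 0.29167)
u(W, H) = -2 (u(W, H) = -2 + (⅓)*0 = -2 + 0 = -2)
C = -2
R = 79/144 (R = ½ + (⅙)*(7/24) = ½ + 7/144 = 79/144 ≈ 0.54861)
(C + R)² = (-2 + 79/144)² = (-209/144)² = 43681/20736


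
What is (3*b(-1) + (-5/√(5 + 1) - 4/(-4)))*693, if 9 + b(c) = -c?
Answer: -15939 - 1155*√6/2 ≈ -17354.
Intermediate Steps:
b(c) = -9 - c
(3*b(-1) + (-5/√(5 + 1) - 4/(-4)))*693 = (3*(-9 - 1*(-1)) + (-5/√(5 + 1) - 4/(-4)))*693 = (3*(-9 + 1) + (-5*√6/6 - 4*(-¼)))*693 = (3*(-8) + (-5*√6/6 + 1))*693 = (-24 + (-5*√6/6 + 1))*693 = (-24 + (1 - 5*√6/6))*693 = (-23 - 5*√6/6)*693 = -15939 - 1155*√6/2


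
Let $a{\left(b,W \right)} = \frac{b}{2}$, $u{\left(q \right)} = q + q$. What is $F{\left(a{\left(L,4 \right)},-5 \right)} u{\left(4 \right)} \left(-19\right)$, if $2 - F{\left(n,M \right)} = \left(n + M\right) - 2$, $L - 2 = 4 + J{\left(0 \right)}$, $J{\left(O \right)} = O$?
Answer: $-912$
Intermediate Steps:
$u{\left(q \right)} = 2 q$
$L = 6$ ($L = 2 + \left(4 + 0\right) = 2 + 4 = 6$)
$a{\left(b,W \right)} = \frac{b}{2}$
$F{\left(n,M \right)} = 4 - M - n$ ($F{\left(n,M \right)} = 2 - \left(\left(n + M\right) - 2\right) = 2 - \left(\left(M + n\right) - 2\right) = 2 - \left(-2 + M + n\right) = 4 - M - n$)
$F{\left(a{\left(L,4 \right)},-5 \right)} u{\left(4 \right)} \left(-19\right) = \left(4 - -5 - \frac{1}{2} \cdot 6\right) 2 \cdot 4 \left(-19\right) = \left(4 + 5 - 3\right) 8 \left(-19\right) = 6 \cdot 8 \left(-19\right) = 48 \left(-19\right) = -912$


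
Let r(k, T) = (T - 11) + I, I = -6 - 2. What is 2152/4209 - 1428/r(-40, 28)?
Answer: -221892/1403 ≈ -158.16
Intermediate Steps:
I = -8
r(k, T) = -19 + T (r(k, T) = (T - 11) - 8 = (-11 + T) - 8 = -19 + T)
2152/4209 - 1428/r(-40, 28) = 2152/4209 - 1428/(-19 + 28) = 2152*(1/4209) - 1428/9 = 2152/4209 - 1428*⅑ = 2152/4209 - 476/3 = -221892/1403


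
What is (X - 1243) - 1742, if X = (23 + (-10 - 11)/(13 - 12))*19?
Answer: -2947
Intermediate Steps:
X = 38 (X = (23 - 21/1)*19 = (23 - 21*1)*19 = (23 - 21)*19 = 2*19 = 38)
(X - 1243) - 1742 = (38 - 1243) - 1742 = -1205 - 1742 = -2947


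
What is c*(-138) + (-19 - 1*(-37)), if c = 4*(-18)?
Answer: 9954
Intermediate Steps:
c = -72
c*(-138) + (-19 - 1*(-37)) = -72*(-138) + (-19 - 1*(-37)) = 9936 + (-19 + 37) = 9936 + 18 = 9954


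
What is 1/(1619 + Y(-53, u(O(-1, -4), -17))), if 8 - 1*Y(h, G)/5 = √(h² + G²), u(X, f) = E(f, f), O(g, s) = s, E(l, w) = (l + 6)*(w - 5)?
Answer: 1659/1217956 + 5*√61373/1217956 ≈ 0.0023791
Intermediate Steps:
E(l, w) = (-5 + w)*(6 + l) (E(l, w) = (6 + l)*(-5 + w) = (-5 + w)*(6 + l))
u(X, f) = -30 + f + f² (u(X, f) = -30 - 5*f + 6*f + f*f = -30 - 5*f + 6*f + f² = -30 + f + f²)
Y(h, G) = 40 - 5*√(G² + h²) (Y(h, G) = 40 - 5*√(h² + G²) = 40 - 5*√(G² + h²))
1/(1619 + Y(-53, u(O(-1, -4), -17))) = 1/(1619 + (40 - 5*√((-30 - 17 + (-17)²)² + (-53)²))) = 1/(1619 + (40 - 5*√((-30 - 17 + 289)² + 2809))) = 1/(1619 + (40 - 5*√(242² + 2809))) = 1/(1619 + (40 - 5*√(58564 + 2809))) = 1/(1619 + (40 - 5*√61373)) = 1/(1659 - 5*√61373)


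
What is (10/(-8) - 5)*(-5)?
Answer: 125/4 ≈ 31.250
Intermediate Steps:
(10/(-8) - 5)*(-5) = (10*(-1/8) - 5)*(-5) = (-5/4 - 5)*(-5) = -25/4*(-5) = 125/4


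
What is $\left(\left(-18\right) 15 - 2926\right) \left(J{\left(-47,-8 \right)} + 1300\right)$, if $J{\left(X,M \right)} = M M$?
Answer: $-4359344$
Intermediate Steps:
$J{\left(X,M \right)} = M^{2}$
$\left(\left(-18\right) 15 - 2926\right) \left(J{\left(-47,-8 \right)} + 1300\right) = \left(\left(-18\right) 15 - 2926\right) \left(\left(-8\right)^{2} + 1300\right) = \left(-270 - 2926\right) \left(64 + 1300\right) = \left(-3196\right) 1364 = -4359344$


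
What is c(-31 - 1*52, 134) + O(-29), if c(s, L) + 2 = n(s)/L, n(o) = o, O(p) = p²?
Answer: 112343/134 ≈ 838.38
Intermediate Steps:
c(s, L) = -2 + s/L
c(-31 - 1*52, 134) + O(-29) = (-2 + (-31 - 1*52)/134) + (-29)² = (-2 + (-31 - 52)*(1/134)) + 841 = (-2 - 83*1/134) + 841 = (-2 - 83/134) + 841 = -351/134 + 841 = 112343/134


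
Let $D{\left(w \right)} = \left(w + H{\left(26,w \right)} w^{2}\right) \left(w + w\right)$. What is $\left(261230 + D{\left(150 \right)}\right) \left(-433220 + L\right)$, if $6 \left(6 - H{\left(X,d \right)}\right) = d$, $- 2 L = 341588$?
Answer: $77279828292780$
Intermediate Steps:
$L = -170794$ ($L = \left(- \frac{1}{2}\right) 341588 = -170794$)
$H{\left(X,d \right)} = 6 - \frac{d}{6}$
$D{\left(w \right)} = 2 w \left(w + w^{2} \left(6 - \frac{w}{6}\right)\right)$ ($D{\left(w \right)} = \left(w + \left(6 - \frac{w}{6}\right) w^{2}\right) \left(w + w\right) = \left(w + w^{2} \left(6 - \frac{w}{6}\right)\right) 2 w = 2 w \left(w + w^{2} \left(6 - \frac{w}{6}\right)\right)$)
$\left(261230 + D{\left(150 \right)}\right) \left(-433220 + L\right) = \left(261230 + \frac{150^{2} \left(6 - 150 \left(-36 + 150\right)\right)}{3}\right) \left(-433220 - 170794\right) = \left(261230 + \frac{1}{3} \cdot 22500 \left(6 - 150 \cdot 114\right)\right) \left(-604014\right) = \left(261230 + \frac{1}{3} \cdot 22500 \left(6 - 17100\right)\right) \left(-604014\right) = \left(261230 + \frac{1}{3} \cdot 22500 \left(-17094\right)\right) \left(-604014\right) = \left(261230 - 128205000\right) \left(-604014\right) = \left(-127943770\right) \left(-604014\right) = 77279828292780$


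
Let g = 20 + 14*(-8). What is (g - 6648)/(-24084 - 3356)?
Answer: 337/1372 ≈ 0.24563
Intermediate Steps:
g = -92 (g = 20 - 112 = -92)
(g - 6648)/(-24084 - 3356) = (-92 - 6648)/(-24084 - 3356) = -6740/(-27440) = -6740*(-1/27440) = 337/1372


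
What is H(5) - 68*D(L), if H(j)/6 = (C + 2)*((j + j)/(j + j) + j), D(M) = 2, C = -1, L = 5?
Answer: -100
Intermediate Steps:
H(j) = 6 + 6*j (H(j) = 6*((-1 + 2)*((j + j)/(j + j) + j)) = 6*(1*((2*j)/((2*j)) + j)) = 6*(1*((2*j)*(1/(2*j)) + j)) = 6*(1*(1 + j)) = 6*(1 + j) = 6 + 6*j)
H(5) - 68*D(L) = (6 + 6*5) - 68*2 = (6 + 30) - 136 = 36 - 136 = -100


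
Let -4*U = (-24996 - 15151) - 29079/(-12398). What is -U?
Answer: -497713427/49592 ≈ -10036.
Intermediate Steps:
U = 497713427/49592 (U = -((-24996 - 15151) - 29079/(-12398))/4 = -(-40147 - 29079*(-1/12398))/4 = -(-40147 + 29079/12398)/4 = -1/4*(-497713427/12398) = 497713427/49592 ≈ 10036.)
-U = -1*497713427/49592 = -497713427/49592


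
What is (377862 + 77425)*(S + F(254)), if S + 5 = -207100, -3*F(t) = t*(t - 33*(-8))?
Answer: -342779663569/3 ≈ -1.1426e+11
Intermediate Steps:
F(t) = -t*(264 + t)/3 (F(t) = -t*(t - 33*(-8))/3 = -t*(t + 264)/3 = -t*(264 + t)/3)
S = -207105 (S = -5 - 207100 = -207105)
(377862 + 77425)*(S + F(254)) = (377862 + 77425)*(-207105 - 1/3*254*(264 + 254)) = 455287*(-207105 - 1/3*254*518) = 455287*(-207105 - 131572/3) = 455287*(-752887/3) = -342779663569/3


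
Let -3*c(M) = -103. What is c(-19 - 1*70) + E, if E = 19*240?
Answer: 13783/3 ≈ 4594.3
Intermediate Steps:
c(M) = 103/3 (c(M) = -⅓*(-103) = 103/3)
E = 4560
c(-19 - 1*70) + E = 103/3 + 4560 = 13783/3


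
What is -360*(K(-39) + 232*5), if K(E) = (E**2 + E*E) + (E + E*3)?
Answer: -1456560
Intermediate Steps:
K(E) = 2*E**2 + 4*E (K(E) = (E**2 + E**2) + (E + 3*E) = 2*E**2 + 4*E)
-360*(K(-39) + 232*5) = -360*(2*(-39)*(2 - 39) + 232*5) = -360*(2*(-39)*(-37) + 1160) = -360*(2886 + 1160) = -360*4046 = -1456560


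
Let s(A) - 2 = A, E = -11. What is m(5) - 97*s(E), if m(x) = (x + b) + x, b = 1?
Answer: 884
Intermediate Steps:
s(A) = 2 + A
m(x) = 1 + 2*x (m(x) = (x + 1) + x = (1 + x) + x = 1 + 2*x)
m(5) - 97*s(E) = (1 + 2*5) - 97*(2 - 11) = (1 + 10) - 97*(-9) = 11 + 873 = 884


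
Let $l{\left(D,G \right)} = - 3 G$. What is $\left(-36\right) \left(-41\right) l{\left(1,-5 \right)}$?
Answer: $22140$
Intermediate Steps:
$\left(-36\right) \left(-41\right) l{\left(1,-5 \right)} = \left(-36\right) \left(-41\right) \left(\left(-3\right) \left(-5\right)\right) = 1476 \cdot 15 = 22140$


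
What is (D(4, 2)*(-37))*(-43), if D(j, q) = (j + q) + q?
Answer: 12728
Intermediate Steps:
D(j, q) = j + 2*q
(D(4, 2)*(-37))*(-43) = ((4 + 2*2)*(-37))*(-43) = ((4 + 4)*(-37))*(-43) = (8*(-37))*(-43) = -296*(-43) = 12728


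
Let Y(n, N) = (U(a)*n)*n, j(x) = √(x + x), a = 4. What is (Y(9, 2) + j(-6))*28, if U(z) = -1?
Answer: -2268 + 56*I*√3 ≈ -2268.0 + 96.995*I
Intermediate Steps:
j(x) = √2*√x (j(x) = √(2*x) = √2*√x)
Y(n, N) = -n² (Y(n, N) = (-n)*n = -n²)
(Y(9, 2) + j(-6))*28 = (-1*9² + √2*√(-6))*28 = (-1*81 + √2*(I*√6))*28 = (-81 + 2*I*√3)*28 = -2268 + 56*I*√3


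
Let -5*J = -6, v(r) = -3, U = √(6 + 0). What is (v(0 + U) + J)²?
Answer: 81/25 ≈ 3.2400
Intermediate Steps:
U = √6 ≈ 2.4495
J = 6/5 (J = -⅕*(-6) = 6/5 ≈ 1.2000)
(v(0 + U) + J)² = (-3 + 6/5)² = (-9/5)² = 81/25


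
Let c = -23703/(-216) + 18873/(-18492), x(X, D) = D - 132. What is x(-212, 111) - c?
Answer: -14392195/110952 ≈ -129.72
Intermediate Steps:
x(X, D) = -132 + D
c = 12062203/110952 (c = -23703*(-1/216) + 18873*(-1/18492) = 7901/72 - 6291/6164 = 12062203/110952 ≈ 108.72)
x(-212, 111) - c = (-132 + 111) - 1*12062203/110952 = -21 - 12062203/110952 = -14392195/110952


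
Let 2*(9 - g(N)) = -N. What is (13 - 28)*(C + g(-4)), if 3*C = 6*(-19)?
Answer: 465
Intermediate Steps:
C = -38 (C = (6*(-19))/3 = (1/3)*(-114) = -38)
g(N) = 9 + N/2 (g(N) = 9 - (-1)*N/2 = 9 + N/2)
(13 - 28)*(C + g(-4)) = (13 - 28)*(-38 + (9 + (1/2)*(-4))) = -15*(-38 + (9 - 2)) = -15*(-38 + 7) = -15*(-31) = 465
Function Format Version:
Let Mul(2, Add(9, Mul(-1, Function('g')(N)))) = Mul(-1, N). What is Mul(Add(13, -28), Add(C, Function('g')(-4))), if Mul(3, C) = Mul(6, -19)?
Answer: 465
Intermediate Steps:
C = -38 (C = Mul(Rational(1, 3), Mul(6, -19)) = Mul(Rational(1, 3), -114) = -38)
Function('g')(N) = Add(9, Mul(Rational(1, 2), N)) (Function('g')(N) = Add(9, Mul(Rational(-1, 2), Mul(-1, N))) = Add(9, Mul(Rational(1, 2), N)))
Mul(Add(13, -28), Add(C, Function('g')(-4))) = Mul(Add(13, -28), Add(-38, Add(9, Mul(Rational(1, 2), -4)))) = Mul(-15, Add(-38, Add(9, -2))) = Mul(-15, Add(-38, 7)) = Mul(-15, -31) = 465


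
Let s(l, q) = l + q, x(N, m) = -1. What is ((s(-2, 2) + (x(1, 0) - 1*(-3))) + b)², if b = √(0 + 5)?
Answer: (2 + √5)² ≈ 17.944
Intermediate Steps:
b = √5 ≈ 2.2361
((s(-2, 2) + (x(1, 0) - 1*(-3))) + b)² = (((-2 + 2) + (-1 - 1*(-3))) + √5)² = ((0 + (-1 + 3)) + √5)² = ((0 + 2) + √5)² = (2 + √5)²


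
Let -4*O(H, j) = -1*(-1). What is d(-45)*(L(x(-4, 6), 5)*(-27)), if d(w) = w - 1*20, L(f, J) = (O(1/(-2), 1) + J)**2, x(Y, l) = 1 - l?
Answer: 633555/16 ≈ 39597.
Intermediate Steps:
O(H, j) = -1/4 (O(H, j) = -(-1)*(-1)/4 = -1/4*1 = -1/4)
L(f, J) = (-1/4 + J)**2
d(w) = -20 + w (d(w) = w - 20 = -20 + w)
d(-45)*(L(x(-4, 6), 5)*(-27)) = (-20 - 45)*(((-1 + 4*5)**2/16)*(-27)) = -65*(-1 + 20)**2/16*(-27) = -65*(1/16)*19**2*(-27) = -65*(1/16)*361*(-27) = -23465*(-27)/16 = -65*(-9747/16) = 633555/16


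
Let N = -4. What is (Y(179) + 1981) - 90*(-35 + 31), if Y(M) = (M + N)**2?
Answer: 32966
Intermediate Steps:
Y(M) = (-4 + M)**2 (Y(M) = (M - 4)**2 = (-4 + M)**2)
(Y(179) + 1981) - 90*(-35 + 31) = ((-4 + 179)**2 + 1981) - 90*(-35 + 31) = (175**2 + 1981) - 90*(-4) = (30625 + 1981) + 360 = 32606 + 360 = 32966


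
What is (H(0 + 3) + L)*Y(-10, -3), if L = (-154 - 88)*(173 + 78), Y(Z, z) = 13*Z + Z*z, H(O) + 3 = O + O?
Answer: 6073900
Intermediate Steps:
H(O) = -3 + 2*O (H(O) = -3 + (O + O) = -3 + 2*O)
L = -60742 (L = -242*251 = -60742)
(H(0 + 3) + L)*Y(-10, -3) = ((-3 + 2*(0 + 3)) - 60742)*(-10*(13 - 3)) = ((-3 + 2*3) - 60742)*(-10*10) = ((-3 + 6) - 60742)*(-100) = (3 - 60742)*(-100) = -60739*(-100) = 6073900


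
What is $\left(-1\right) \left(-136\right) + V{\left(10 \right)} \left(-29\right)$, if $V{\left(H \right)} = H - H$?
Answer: $136$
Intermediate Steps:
$V{\left(H \right)} = 0$
$\left(-1\right) \left(-136\right) + V{\left(10 \right)} \left(-29\right) = \left(-1\right) \left(-136\right) + 0 \left(-29\right) = 136 + 0 = 136$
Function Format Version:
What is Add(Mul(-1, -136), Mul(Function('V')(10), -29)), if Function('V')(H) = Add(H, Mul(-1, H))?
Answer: 136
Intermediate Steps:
Function('V')(H) = 0
Add(Mul(-1, -136), Mul(Function('V')(10), -29)) = Add(Mul(-1, -136), Mul(0, -29)) = Add(136, 0) = 136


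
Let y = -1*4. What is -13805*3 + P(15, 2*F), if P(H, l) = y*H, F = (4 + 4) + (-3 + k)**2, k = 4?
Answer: -41475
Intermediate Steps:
y = -4
F = 9 (F = (4 + 4) + (-3 + 4)**2 = 8 + 1**2 = 8 + 1 = 9)
P(H, l) = -4*H
-13805*3 + P(15, 2*F) = -13805*3 - 4*15 = -251*165 - 60 = -41415 - 60 = -41475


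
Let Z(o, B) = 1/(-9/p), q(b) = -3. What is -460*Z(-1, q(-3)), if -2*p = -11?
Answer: 2530/9 ≈ 281.11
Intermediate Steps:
p = 11/2 (p = -½*(-11) = 11/2 ≈ 5.5000)
Z(o, B) = -11/18 (Z(o, B) = 1/(-9/11/2) = 1/(-9*2/11) = 1/(-18/11) = -11/18)
-460*Z(-1, q(-3)) = -460*(-11/18) = 2530/9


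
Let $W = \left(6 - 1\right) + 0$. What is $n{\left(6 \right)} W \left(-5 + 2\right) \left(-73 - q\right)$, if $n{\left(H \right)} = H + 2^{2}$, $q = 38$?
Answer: $16650$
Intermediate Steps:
$W = 5$ ($W = 5 + 0 = 5$)
$n{\left(H \right)} = 4 + H$ ($n{\left(H \right)} = H + 4 = 4 + H$)
$n{\left(6 \right)} W \left(-5 + 2\right) \left(-73 - q\right) = \left(4 + 6\right) 5 \left(-5 + 2\right) \left(-73 - 38\right) = 10 \cdot 5 \left(-3\right) \left(-73 - 38\right) = 10 \left(-15\right) \left(-111\right) = \left(-150\right) \left(-111\right) = 16650$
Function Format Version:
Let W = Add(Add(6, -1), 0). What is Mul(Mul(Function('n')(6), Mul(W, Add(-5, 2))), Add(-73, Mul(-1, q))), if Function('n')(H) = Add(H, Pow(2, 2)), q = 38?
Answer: 16650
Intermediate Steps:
W = 5 (W = Add(5, 0) = 5)
Function('n')(H) = Add(4, H) (Function('n')(H) = Add(H, 4) = Add(4, H))
Mul(Mul(Function('n')(6), Mul(W, Add(-5, 2))), Add(-73, Mul(-1, q))) = Mul(Mul(Add(4, 6), Mul(5, Add(-5, 2))), Add(-73, Mul(-1, 38))) = Mul(Mul(10, Mul(5, -3)), Add(-73, -38)) = Mul(Mul(10, -15), -111) = Mul(-150, -111) = 16650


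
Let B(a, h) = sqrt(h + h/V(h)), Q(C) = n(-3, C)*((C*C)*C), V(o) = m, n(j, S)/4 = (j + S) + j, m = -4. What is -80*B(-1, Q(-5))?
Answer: -400*sqrt(165) ≈ -5138.1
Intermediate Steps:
n(j, S) = 4*S + 8*j (n(j, S) = 4*((j + S) + j) = 4*((S + j) + j) = 4*(S + 2*j) = 4*S + 8*j)
V(o) = -4
Q(C) = C**3*(-24 + 4*C) (Q(C) = (4*C + 8*(-3))*((C*C)*C) = (4*C - 24)*(C**2*C) = (-24 + 4*C)*C**3 = C**3*(-24 + 4*C))
B(a, h) = sqrt(3)*sqrt(h)/2 (B(a, h) = sqrt(h + h/(-4)) = sqrt(h + h*(-1/4)) = sqrt(h - h/4) = sqrt(3*h/4) = sqrt(3)*sqrt(h)/2)
-80*B(-1, Q(-5)) = -40*sqrt(3)*sqrt(4*(-5)**3*(-6 - 5)) = -40*sqrt(3)*sqrt(4*(-125)*(-11)) = -40*sqrt(3)*sqrt(5500) = -40*sqrt(3)*10*sqrt(55) = -400*sqrt(165)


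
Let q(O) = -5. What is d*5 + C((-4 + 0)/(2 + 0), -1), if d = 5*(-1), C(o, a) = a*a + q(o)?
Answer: -29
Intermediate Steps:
C(o, a) = -5 + a² (C(o, a) = a*a - 5 = a² - 5 = -5 + a²)
d = -5
d*5 + C((-4 + 0)/(2 + 0), -1) = -5*5 + (-5 + (-1)²) = -25 + (-5 + 1) = -25 - 4 = -29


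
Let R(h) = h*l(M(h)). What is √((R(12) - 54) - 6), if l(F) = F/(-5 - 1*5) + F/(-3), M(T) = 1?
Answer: I*√1630/5 ≈ 8.0746*I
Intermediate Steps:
l(F) = -13*F/30 (l(F) = F/(-5 - 5) + F*(-⅓) = F/(-10) - F/3 = F*(-⅒) - F/3 = -F/10 - F/3 = -13*F/30)
R(h) = -13*h/30 (R(h) = h*(-13/30*1) = h*(-13/30) = -13*h/30)
√((R(12) - 54) - 6) = √((-13/30*12 - 54) - 6) = √((-26/5 - 54) - 6) = √(-296/5 - 6) = √(-326/5) = I*√1630/5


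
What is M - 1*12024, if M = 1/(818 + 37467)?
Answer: -460338839/38285 ≈ -12024.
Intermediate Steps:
M = 1/38285 ≈ 2.6120e-5
M - 1*12024 = 1/38285 - 1*12024 = 1/38285 - 12024 = -460338839/38285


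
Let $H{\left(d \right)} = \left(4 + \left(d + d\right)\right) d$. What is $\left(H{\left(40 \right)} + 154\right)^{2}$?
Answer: $12348196$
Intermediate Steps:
$H{\left(d \right)} = d \left(4 + 2 d\right)$ ($H{\left(d \right)} = \left(4 + 2 d\right) d = d \left(4 + 2 d\right)$)
$\left(H{\left(40 \right)} + 154\right)^{2} = \left(2 \cdot 40 \left(2 + 40\right) + 154\right)^{2} = \left(2 \cdot 40 \cdot 42 + 154\right)^{2} = \left(3360 + 154\right)^{2} = 3514^{2} = 12348196$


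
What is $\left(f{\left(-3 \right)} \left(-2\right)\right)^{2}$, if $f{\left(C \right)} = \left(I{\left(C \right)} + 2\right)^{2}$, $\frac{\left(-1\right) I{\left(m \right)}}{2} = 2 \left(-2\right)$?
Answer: $40000$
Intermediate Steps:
$I{\left(m \right)} = 8$ ($I{\left(m \right)} = - 2 \cdot 2 \left(-2\right) = \left(-2\right) \left(-4\right) = 8$)
$f{\left(C \right)} = 100$ ($f{\left(C \right)} = \left(8 + 2\right)^{2} = 10^{2} = 100$)
$\left(f{\left(-3 \right)} \left(-2\right)\right)^{2} = \left(100 \left(-2\right)\right)^{2} = \left(-200\right)^{2} = 40000$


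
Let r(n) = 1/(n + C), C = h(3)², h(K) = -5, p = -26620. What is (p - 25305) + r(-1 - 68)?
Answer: -2284701/44 ≈ -51925.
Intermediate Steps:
C = 25 (C = (-5)² = 25)
r(n) = 1/(25 + n) (r(n) = 1/(n + 25) = 1/(25 + n))
(p - 25305) + r(-1 - 68) = (-26620 - 25305) + 1/(25 + (-1 - 68)) = -51925 + 1/(25 - 69) = -51925 + 1/(-44) = -51925 - 1/44 = -2284701/44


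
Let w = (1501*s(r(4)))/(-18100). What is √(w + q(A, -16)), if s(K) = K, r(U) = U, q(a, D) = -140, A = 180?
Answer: I*√114935181/905 ≈ 11.846*I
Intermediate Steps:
w = -1501/4525 (w = (1501*4)/(-18100) = 6004*(-1/18100) = -1501/4525 ≈ -0.33171)
√(w + q(A, -16)) = √(-1501/4525 - 140) = √(-635001/4525) = I*√114935181/905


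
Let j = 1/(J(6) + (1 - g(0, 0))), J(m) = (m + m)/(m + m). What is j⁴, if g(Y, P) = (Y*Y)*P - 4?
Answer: 1/1296 ≈ 0.00077160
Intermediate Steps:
g(Y, P) = -4 + P*Y² (g(Y, P) = Y²*P - 4 = P*Y² - 4 = -4 + P*Y²)
J(m) = 1 (J(m) = (2*m)/((2*m)) = (2*m)*(1/(2*m)) = 1)
j = ⅙ (j = 1/(1 + (1 - (-4 + 0*0²))) = 1/(1 + (1 - (-4 + 0*0))) = 1/(1 + (1 - (-4 + 0))) = 1/(1 + (1 - 1*(-4))) = 1/(1 + (1 + 4)) = 1/(1 + 5) = 1/6 = ⅙ ≈ 0.16667)
j⁴ = (⅙)⁴ = 1/1296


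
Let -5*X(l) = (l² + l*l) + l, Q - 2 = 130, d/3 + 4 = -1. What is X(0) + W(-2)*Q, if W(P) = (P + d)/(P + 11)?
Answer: -748/3 ≈ -249.33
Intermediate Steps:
d = -15 (d = -12 + 3*(-1) = -12 - 3 = -15)
Q = 132 (Q = 2 + 130 = 132)
W(P) = (-15 + P)/(11 + P) (W(P) = (P - 15)/(P + 11) = (-15 + P)/(11 + P))
X(l) = -2*l²/5 - l/5 (X(l) = -((l² + l*l) + l)/5 = -((l² + l²) + l)/5 = -(2*l² + l)/5 = -(l + 2*l²)/5 = -2*l²/5 - l/5)
X(0) + W(-2)*Q = -⅕*0*(1 + 2*0) + ((-15 - 2)/(11 - 2))*132 = -⅕*0*(1 + 0) + (-17/9)*132 = -⅕*0*1 + ((⅑)*(-17))*132 = 0 - 17/9*132 = 0 - 748/3 = -748/3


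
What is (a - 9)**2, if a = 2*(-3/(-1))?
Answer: 9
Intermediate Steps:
a = 6 (a = 2*(-3*(-1)) = 2*3 = 6)
(a - 9)**2 = (6 - 9)**2 = (-3)**2 = 9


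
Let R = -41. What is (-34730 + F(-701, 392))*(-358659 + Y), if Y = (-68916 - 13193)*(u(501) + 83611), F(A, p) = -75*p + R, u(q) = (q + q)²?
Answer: 5730684547332674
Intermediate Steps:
u(q) = 4*q² (u(q) = (2*q)² = 4*q²)
F(A, p) = -41 - 75*p (F(A, p) = -75*p - 41 = -41 - 75*p)
Y = -89302980035 (Y = (-68916 - 13193)*(4*501² + 83611) = -82109*(4*251001 + 83611) = -82109*(1004004 + 83611) = -82109*1087615 = -89302980035)
(-34730 + F(-701, 392))*(-358659 + Y) = (-34730 + (-41 - 75*392))*(-358659 - 89302980035) = (-34730 + (-41 - 29400))*(-89303338694) = (-34730 - 29441)*(-89303338694) = -64171*(-89303338694) = 5730684547332674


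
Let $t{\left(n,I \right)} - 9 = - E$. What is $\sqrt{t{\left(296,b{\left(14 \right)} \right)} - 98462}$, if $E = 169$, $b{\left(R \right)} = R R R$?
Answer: $3 i \sqrt{10958} \approx 314.04 i$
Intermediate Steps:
$b{\left(R \right)} = R^{3}$ ($b{\left(R \right)} = R^{2} R = R^{3}$)
$t{\left(n,I \right)} = -160$ ($t{\left(n,I \right)} = 9 - 169 = -160$)
$\sqrt{t{\left(296,b{\left(14 \right)} \right)} - 98462} = \sqrt{-160 - 98462} = \sqrt{-98622} = 3 i \sqrt{10958}$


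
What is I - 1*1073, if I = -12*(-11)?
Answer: -941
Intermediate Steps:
I = 132
I - 1*1073 = 132 - 1*1073 = 132 - 1073 = -941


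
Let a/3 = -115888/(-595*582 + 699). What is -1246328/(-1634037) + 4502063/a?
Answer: 847451196933635471/189365279856 ≈ 4.4752e+6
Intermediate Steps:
a = 115888/115197 (a = 3*(-115888/(-595*582 + 699)) = 3*(-115888/(-346290 + 699)) = 3*(-115888/(-345591)) = 3*(-115888*(-1/345591)) = 3*(115888/345591) = 115888/115197 ≈ 1.0060)
-1246328/(-1634037) + 4502063/a = -1246328/(-1634037) + 4502063/(115888/115197) = -1246328*(-1/1634037) + 4502063*(115197/115888) = 1246328/1634037 + 518624151411/115888 = 847451196933635471/189365279856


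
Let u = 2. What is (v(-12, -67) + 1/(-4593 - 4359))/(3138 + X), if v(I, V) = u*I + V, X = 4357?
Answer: -814633/67095240 ≈ -0.012141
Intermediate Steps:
v(I, V) = V + 2*I (v(I, V) = 2*I + V = V + 2*I)
(v(-12, -67) + 1/(-4593 - 4359))/(3138 + X) = ((-67 + 2*(-12)) + 1/(-4593 - 4359))/(3138 + 4357) = ((-67 - 24) + 1/(-8952))/7495 = (-91 - 1/8952)*(1/7495) = -814633/8952*1/7495 = -814633/67095240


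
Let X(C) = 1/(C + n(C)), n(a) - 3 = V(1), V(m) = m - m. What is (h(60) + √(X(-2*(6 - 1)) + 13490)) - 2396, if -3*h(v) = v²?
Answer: -3596 + √661003/7 ≈ -3479.9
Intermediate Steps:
V(m) = 0
n(a) = 3 (n(a) = 3 + 0 = 3)
X(C) = 1/(3 + C) (X(C) = 1/(C + 3) = 1/(3 + C))
h(v) = -v²/3
(h(60) + √(X(-2*(6 - 1)) + 13490)) - 2396 = (-⅓*60² + √(1/(3 - 2*(6 - 1)) + 13490)) - 2396 = (-⅓*3600 + √(1/(3 - 2*5) + 13490)) - 2396 = (-1200 + √(1/(3 - 10) + 13490)) - 2396 = (-1200 + √(1/(-7) + 13490)) - 2396 = (-1200 + √(-⅐ + 13490)) - 2396 = (-1200 + √(94429/7)) - 2396 = (-1200 + √661003/7) - 2396 = -3596 + √661003/7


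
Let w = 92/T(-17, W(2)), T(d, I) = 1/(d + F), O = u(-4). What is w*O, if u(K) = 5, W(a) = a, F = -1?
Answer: -8280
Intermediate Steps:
O = 5
T(d, I) = 1/(-1 + d) (T(d, I) = 1/(d - 1) = 1/(-1 + d))
w = -1656 (w = 92/(1/(-1 - 17)) = 92/(1/(-18)) = 92/(-1/18) = 92*(-18) = -1656)
w*O = -1656*5 = -8280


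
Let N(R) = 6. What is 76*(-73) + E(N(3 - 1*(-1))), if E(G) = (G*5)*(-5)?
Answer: -5698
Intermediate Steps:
E(G) = -25*G (E(G) = (5*G)*(-5) = -25*G)
76*(-73) + E(N(3 - 1*(-1))) = 76*(-73) - 25*6 = -5548 - 150 = -5698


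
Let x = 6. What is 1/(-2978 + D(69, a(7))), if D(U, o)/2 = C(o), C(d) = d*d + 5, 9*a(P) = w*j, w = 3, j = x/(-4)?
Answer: -2/5935 ≈ -0.00033698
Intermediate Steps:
j = -3/2 (j = 6/(-4) = 6*(-1/4) = -3/2 ≈ -1.5000)
a(P) = -1/2 (a(P) = (3*(-3/2))/9 = (1/9)*(-9/2) = -1/2)
C(d) = 5 + d**2 (C(d) = d**2 + 5 = 5 + d**2)
D(U, o) = 10 + 2*o**2 (D(U, o) = 2*(5 + o**2) = 10 + 2*o**2)
1/(-2978 + D(69, a(7))) = 1/(-2978 + (10 + 2*(-1/2)**2)) = 1/(-2978 + (10 + 2*(1/4))) = 1/(-2978 + (10 + 1/2)) = 1/(-2978 + 21/2) = 1/(-5935/2) = -2/5935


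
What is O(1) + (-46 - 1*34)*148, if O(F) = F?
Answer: -11839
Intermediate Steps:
O(1) + (-46 - 1*34)*148 = 1 + (-46 - 1*34)*148 = 1 + (-46 - 34)*148 = 1 - 80*148 = 1 - 11840 = -11839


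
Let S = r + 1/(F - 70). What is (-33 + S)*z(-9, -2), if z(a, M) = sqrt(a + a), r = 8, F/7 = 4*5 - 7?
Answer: -524*I*sqrt(2)/7 ≈ -105.86*I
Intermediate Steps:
F = 91 (F = 7*(4*5 - 7) = 7*(20 - 7) = 7*13 = 91)
S = 169/21 (S = 8 + 1/(91 - 70) = 8 + 1/21 = 169/21 ≈ 8.0476)
z(a, M) = sqrt(2)*sqrt(a) (z(a, M) = sqrt(2*a) = sqrt(2)*sqrt(a))
(-33 + S)*z(-9, -2) = (-33 + 169/21)*(sqrt(2)*sqrt(-9)) = -524*sqrt(2)*3*I/21 = -524*I*sqrt(2)/7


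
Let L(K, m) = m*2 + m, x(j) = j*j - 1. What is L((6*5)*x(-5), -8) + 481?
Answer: 457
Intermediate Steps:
x(j) = -1 + j**2 (x(j) = j**2 - 1 = -1 + j**2)
L(K, m) = 3*m (L(K, m) = 2*m + m = 3*m)
L((6*5)*x(-5), -8) + 481 = 3*(-8) + 481 = -24 + 481 = 457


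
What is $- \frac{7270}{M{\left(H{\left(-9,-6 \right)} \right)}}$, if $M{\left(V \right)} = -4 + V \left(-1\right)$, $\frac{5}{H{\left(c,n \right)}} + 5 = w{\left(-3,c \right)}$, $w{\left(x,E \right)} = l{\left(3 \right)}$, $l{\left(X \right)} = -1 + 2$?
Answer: $\frac{29080}{11} \approx 2643.6$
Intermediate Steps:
$l{\left(X \right)} = 1$
$w{\left(x,E \right)} = 1$
$H{\left(c,n \right)} = - \frac{5}{4}$ ($H{\left(c,n \right)} = \frac{5}{-5 + 1} = \frac{5}{-4} = 5 \left(- \frac{1}{4}\right) = - \frac{5}{4}$)
$M{\left(V \right)} = -4 - V$
$- \frac{7270}{M{\left(H{\left(-9,-6 \right)} \right)}} = - \frac{7270}{-4 - - \frac{5}{4}} = - \frac{7270}{-4 + \frac{5}{4}} = - \frac{7270}{- \frac{11}{4}} = \left(-7270\right) \left(- \frac{4}{11}\right) = \frac{29080}{11}$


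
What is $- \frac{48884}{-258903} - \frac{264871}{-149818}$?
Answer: $\frac{75899599625}{38788329654} \approx 1.9568$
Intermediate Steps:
$- \frac{48884}{-258903} - \frac{264871}{-149818} = \left(-48884\right) \left(- \frac{1}{258903}\right) - - \frac{264871}{149818} = \frac{48884}{258903} + \frac{264871}{149818} = \frac{75899599625}{38788329654}$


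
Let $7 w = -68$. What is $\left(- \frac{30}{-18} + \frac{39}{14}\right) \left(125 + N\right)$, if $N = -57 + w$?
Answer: $\frac{12716}{49} \approx 259.51$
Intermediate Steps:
$w = - \frac{68}{7}$ ($w = \frac{1}{7} \left(-68\right) = - \frac{68}{7} \approx -9.7143$)
$N = - \frac{467}{7}$ ($N = -57 - \frac{68}{7} = - \frac{467}{7} \approx -66.714$)
$\left(- \frac{30}{-18} + \frac{39}{14}\right) \left(125 + N\right) = \left(- \frac{30}{-18} + \frac{39}{14}\right) \left(125 - \frac{467}{7}\right) = \left(\left(-30\right) \left(- \frac{1}{18}\right) + 39 \cdot \frac{1}{14}\right) \frac{408}{7} = \left(\frac{5}{3} + \frac{39}{14}\right) \frac{408}{7} = \frac{187}{42} \cdot \frac{408}{7} = \frac{12716}{49}$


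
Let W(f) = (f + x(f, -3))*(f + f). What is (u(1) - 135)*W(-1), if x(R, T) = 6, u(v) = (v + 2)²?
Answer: 1260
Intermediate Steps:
u(v) = (2 + v)²
W(f) = 2*f*(6 + f) (W(f) = (f + 6)*(f + f) = (6 + f)*(2*f) = 2*f*(6 + f))
(u(1) - 135)*W(-1) = ((2 + 1)² - 135)*(2*(-1)*(6 - 1)) = (3² - 135)*(2*(-1)*5) = (9 - 135)*(-10) = -126*(-10) = 1260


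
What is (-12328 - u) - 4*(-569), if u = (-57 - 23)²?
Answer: -16452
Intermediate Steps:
u = 6400 (u = (-80)² = 6400)
(-12328 - u) - 4*(-569) = (-12328 - 1*6400) - 4*(-569) = (-12328 - 6400) - 1*(-2276) = -18728 + 2276 = -16452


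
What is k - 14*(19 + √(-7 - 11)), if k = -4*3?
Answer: -278 - 42*I*√2 ≈ -278.0 - 59.397*I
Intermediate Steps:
k = -12
k - 14*(19 + √(-7 - 11)) = -12 - 14*(19 + √(-7 - 11)) = -12 - 14*(19 + √(-18)) = -12 - 14*(19 + 3*I*√2) = -12 + (-266 - 42*I*√2) = -278 - 42*I*√2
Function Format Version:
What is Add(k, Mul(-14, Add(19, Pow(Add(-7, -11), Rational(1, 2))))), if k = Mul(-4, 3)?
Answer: Add(-278, Mul(-42, I, Pow(2, Rational(1, 2)))) ≈ Add(-278.00, Mul(-59.397, I))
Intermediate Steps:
k = -12
Add(k, Mul(-14, Add(19, Pow(Add(-7, -11), Rational(1, 2))))) = Add(-12, Mul(-14, Add(19, Pow(Add(-7, -11), Rational(1, 2))))) = Add(-12, Mul(-14, Add(19, Pow(-18, Rational(1, 2))))) = Add(-12, Mul(-14, Add(19, Mul(3, I, Pow(2, Rational(1, 2)))))) = Add(-12, Add(-266, Mul(-42, I, Pow(2, Rational(1, 2))))) = Add(-278, Mul(-42, I, Pow(2, Rational(1, 2))))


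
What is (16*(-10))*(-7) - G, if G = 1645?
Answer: -525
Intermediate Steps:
(16*(-10))*(-7) - G = (16*(-10))*(-7) - 1*1645 = -160*(-7) - 1645 = 1120 - 1645 = -525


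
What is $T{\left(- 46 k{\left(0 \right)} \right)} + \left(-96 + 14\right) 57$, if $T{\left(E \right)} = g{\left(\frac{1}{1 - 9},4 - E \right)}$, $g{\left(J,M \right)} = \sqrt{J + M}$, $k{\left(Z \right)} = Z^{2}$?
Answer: $-4674 + \frac{\sqrt{62}}{4} \approx -4672.0$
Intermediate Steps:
$T{\left(E \right)} = \sqrt{\frac{31}{8} - E}$ ($T{\left(E \right)} = \sqrt{\frac{1}{1 - 9} - \left(-4 + E\right)} = \sqrt{\frac{1}{-8} - \left(-4 + E\right)} = \sqrt{- \frac{1}{8} - \left(-4 + E\right)} = \sqrt{\frac{31}{8} - E}$)
$T{\left(- 46 k{\left(0 \right)} \right)} + \left(-96 + 14\right) 57 = \frac{\sqrt{62 - 16 \left(- 46 \cdot 0^{2}\right)}}{4} + \left(-96 + 14\right) 57 = \frac{\sqrt{62 - 16 \left(\left(-46\right) 0\right)}}{4} - 4674 = \frac{\sqrt{62 - 0}}{4} - 4674 = \frac{\sqrt{62 + 0}}{4} - 4674 = \frac{\sqrt{62}}{4} - 4674 = -4674 + \frac{\sqrt{62}}{4}$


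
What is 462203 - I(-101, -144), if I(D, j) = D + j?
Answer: 462448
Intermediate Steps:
462203 - I(-101, -144) = 462203 - (-101 - 144) = 462203 - 1*(-245) = 462203 + 245 = 462448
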